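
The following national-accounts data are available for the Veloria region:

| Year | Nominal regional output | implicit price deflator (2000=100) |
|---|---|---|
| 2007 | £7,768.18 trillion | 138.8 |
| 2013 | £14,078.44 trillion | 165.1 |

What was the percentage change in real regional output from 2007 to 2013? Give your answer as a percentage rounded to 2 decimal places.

52.36%

Real regional output 2007 = 7768.18 / 1.388 = 5596.67.
Real regional output 2013 = 14078.44 / 1.651 = 8527.22.
Real growth = 8527.22 / 5596.67 − 1 = 0.5236.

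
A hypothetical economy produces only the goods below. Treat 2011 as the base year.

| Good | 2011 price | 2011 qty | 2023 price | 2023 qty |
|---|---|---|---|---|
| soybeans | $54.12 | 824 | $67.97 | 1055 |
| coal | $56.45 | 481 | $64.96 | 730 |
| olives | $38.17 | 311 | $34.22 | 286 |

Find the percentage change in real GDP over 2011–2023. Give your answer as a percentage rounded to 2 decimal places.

30.62%

Real GDP 2011 = Nominal GDP 2011 = 54.12·824 + 56.45·481 + 38.17·311 = 83618.20.
Real GDP 2023 (at 2011 prices) = 54.12·1055 + 56.45·730 + 38.17·286 = 109221.72.
Real growth = 109221.72/83618.20 − 1 = 0.3062.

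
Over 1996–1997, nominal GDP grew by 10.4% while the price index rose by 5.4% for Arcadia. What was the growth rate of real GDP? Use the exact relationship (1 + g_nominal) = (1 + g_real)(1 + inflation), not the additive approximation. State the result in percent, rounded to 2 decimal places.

4.74%

(1 + g_nom) = (1 + g_real)(1 + π), so g_real = 1.1040 / 1.0540 − 1 = 0.04744.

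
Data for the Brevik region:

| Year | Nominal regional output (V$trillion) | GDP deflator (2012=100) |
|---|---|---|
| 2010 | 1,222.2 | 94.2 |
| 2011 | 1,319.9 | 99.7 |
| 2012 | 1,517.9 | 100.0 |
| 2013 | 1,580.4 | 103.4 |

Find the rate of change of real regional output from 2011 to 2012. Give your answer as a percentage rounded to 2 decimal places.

14.66%

Real regional output 2011 = 1319.9/0.997 = 1323.87.
Real regional output 2012 = 1517.9/1.000 = 1517.90.
Change = 1517.90/1323.87 − 1 = 0.1466.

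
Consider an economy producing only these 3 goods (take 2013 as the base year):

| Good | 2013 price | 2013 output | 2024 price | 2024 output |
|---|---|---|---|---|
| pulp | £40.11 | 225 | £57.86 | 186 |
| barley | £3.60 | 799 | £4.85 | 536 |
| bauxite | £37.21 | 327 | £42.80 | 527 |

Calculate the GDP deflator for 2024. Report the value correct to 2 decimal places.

123.85

Nominal GDP 2024 = 57.86·186 + 4.85·536 + 42.80·527 = 35917.16.
Real GDP 2024 (at 2013 prices) = 40.11·186 + 3.60·536 + 37.21·527 = 28999.73.
Deflator = Nominal/Real × 100 = 35917.16/28999.73 × 100 = 123.853.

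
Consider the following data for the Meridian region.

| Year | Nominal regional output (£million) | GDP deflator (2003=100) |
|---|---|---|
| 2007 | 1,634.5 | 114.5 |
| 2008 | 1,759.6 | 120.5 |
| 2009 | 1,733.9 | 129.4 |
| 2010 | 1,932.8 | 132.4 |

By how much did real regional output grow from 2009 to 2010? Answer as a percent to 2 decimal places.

Real regional output 2009 = 1733.9/1.294 = 1339.95.
Real regional output 2010 = 1932.8/1.324 = 1459.82.
Change = 1459.82/1339.95 − 1 = 0.0895.

8.95%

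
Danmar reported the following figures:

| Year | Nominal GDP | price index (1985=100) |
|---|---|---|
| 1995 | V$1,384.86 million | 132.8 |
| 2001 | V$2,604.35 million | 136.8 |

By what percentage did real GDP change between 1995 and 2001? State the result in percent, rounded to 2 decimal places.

82.56%

Real GDP 1995 = 1384.86 / 1.328 = 1042.82.
Real GDP 2001 = 2604.35 / 1.368 = 1903.76.
Real growth = 1903.76 / 1042.82 − 1 = 0.8256.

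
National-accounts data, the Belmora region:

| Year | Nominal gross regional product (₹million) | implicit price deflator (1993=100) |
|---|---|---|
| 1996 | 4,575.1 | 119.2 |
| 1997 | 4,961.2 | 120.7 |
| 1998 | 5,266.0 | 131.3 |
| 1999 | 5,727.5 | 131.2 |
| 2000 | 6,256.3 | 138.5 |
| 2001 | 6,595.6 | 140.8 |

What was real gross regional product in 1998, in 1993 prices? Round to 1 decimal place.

Real gross regional product 1998 = 5266.0 / 1.313 = 4010.66.

₹4,010.7 million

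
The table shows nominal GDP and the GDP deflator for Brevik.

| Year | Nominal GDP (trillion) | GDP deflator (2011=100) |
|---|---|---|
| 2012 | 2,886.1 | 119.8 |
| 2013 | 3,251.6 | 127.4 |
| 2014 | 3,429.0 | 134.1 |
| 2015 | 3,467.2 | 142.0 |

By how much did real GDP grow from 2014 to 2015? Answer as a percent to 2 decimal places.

Real GDP 2014 = 3429.0/1.341 = 2557.05.
Real GDP 2015 = 3467.2/1.420 = 2441.69.
Change = 2441.69/2557.05 − 1 = -0.0451.

-4.51%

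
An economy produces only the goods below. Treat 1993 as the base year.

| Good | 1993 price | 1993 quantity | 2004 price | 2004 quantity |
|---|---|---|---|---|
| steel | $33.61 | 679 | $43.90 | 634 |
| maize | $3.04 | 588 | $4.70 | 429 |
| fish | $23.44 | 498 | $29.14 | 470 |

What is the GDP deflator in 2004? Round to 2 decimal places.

Nominal GDP 2004 = 43.90·634 + 4.70·429 + 29.14·470 = 43544.70.
Real GDP 2004 (at 1993 prices) = 33.61·634 + 3.04·429 + 23.44·470 = 33629.70.
Deflator = Nominal/Real × 100 = 43544.70/33629.70 × 100 = 129.483.

129.48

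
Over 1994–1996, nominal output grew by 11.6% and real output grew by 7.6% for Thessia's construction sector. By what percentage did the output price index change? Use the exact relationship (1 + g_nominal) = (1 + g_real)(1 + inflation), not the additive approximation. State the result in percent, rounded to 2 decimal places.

(1 + g_nom) = (1 + g_real)(1 + π), so π = 1.1160 / 1.0760 − 1 = 0.03717.

3.72%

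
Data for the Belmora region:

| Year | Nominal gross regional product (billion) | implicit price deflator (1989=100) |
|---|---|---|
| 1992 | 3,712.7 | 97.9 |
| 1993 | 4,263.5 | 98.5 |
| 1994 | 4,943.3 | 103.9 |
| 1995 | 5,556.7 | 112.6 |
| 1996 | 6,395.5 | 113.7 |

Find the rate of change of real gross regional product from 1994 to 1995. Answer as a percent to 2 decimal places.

3.72%

Real gross regional product 1994 = 4943.3/1.039 = 4757.75.
Real gross regional product 1995 = 5556.7/1.126 = 4934.90.
Change = 4934.90/4757.75 − 1 = 0.0372.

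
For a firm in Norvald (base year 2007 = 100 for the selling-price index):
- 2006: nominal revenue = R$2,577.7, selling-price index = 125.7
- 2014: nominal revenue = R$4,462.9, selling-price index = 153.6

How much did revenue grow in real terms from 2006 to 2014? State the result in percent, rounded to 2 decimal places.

Deflate each year: 2006 → 2577.7/1.257 = 2050.68; 2014 → 4462.9/1.536 = 2905.53.
So real revenue changed by 2905.53/2050.68 − 1 = 0.4169, i.e. 41.69%.

41.69%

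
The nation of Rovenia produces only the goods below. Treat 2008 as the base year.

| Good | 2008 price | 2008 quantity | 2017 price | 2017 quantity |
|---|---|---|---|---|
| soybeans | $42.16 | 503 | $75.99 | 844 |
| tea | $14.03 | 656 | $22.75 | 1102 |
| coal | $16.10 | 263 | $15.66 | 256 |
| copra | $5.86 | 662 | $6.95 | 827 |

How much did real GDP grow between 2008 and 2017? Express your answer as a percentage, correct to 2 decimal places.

Real GDP 2008 = Nominal GDP 2008 = 42.16·503 + 14.03·656 + 16.10·263 + 5.86·662 = 38523.78.
Real GDP 2017 (at 2008 prices) = 42.16·844 + 14.03·1102 + 16.10·256 + 5.86·827 = 60011.92.
Real growth = 60011.92/38523.78 − 1 = 0.5578.

55.78%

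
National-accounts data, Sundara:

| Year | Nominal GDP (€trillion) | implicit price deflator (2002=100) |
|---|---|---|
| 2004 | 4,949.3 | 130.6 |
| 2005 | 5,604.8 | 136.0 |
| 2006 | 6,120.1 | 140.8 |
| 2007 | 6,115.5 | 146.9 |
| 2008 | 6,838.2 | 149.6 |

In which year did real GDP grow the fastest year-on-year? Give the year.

2008

2005: real = 5604.8/1.360 = 4121.18; growth vs 2004 (3789.66) = 8.75%.
2006: real = 6120.1/1.408 = 4346.66; growth vs 2005 (4121.18) = 5.47%.
2007: real = 6115.5/1.469 = 4163.04; growth vs 2006 (4346.66) = -4.22%.
2008: real = 6838.2/1.496 = 4570.99; growth vs 2007 (4163.04) = 9.80%.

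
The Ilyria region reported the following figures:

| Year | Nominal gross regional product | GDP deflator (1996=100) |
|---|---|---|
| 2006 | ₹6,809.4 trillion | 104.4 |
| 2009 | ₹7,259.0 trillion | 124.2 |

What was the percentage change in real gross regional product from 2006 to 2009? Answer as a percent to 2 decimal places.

-10.39%

Deflate each year: 2006 → 6809.4/1.044 = 6522.41; 2009 → 7259.0/1.242 = 5844.61.
So real gross regional product changed by 5844.61/6522.41 − 1 = -0.1039, i.e. -10.39%.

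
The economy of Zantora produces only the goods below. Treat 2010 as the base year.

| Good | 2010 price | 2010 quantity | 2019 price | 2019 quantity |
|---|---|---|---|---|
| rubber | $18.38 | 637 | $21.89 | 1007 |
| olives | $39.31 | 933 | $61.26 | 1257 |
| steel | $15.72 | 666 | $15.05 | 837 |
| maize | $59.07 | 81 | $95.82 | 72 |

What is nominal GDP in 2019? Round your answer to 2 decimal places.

Nominal GDP 2019 = Σ (p_2019 × q_2019) = 21.89·1007 + 61.26·1257 + 15.05·837 + 95.82·72 = 118542.94.

$118542.94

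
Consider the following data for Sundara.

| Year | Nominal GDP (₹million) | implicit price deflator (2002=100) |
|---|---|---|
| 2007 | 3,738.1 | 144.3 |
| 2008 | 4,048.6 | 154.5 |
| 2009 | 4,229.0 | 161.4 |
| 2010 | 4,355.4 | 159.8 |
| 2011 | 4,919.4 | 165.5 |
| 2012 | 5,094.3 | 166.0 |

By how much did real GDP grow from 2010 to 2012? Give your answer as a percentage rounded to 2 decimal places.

Real GDP 2010 = 4355.4/1.598 = 2725.53.
Real GDP 2012 = 5094.3/1.660 = 3068.86.
Change = 3068.86/2725.53 − 1 = 0.1260.

12.60%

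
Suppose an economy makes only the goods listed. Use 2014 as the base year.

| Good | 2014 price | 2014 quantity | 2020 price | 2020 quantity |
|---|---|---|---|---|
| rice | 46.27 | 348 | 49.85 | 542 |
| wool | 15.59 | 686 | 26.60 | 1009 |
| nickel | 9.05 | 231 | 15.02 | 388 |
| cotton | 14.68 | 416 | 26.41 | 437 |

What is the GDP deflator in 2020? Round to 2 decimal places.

140.39

Nominal GDP 2020 = 49.85·542 + 26.60·1009 + 15.02·388 + 26.41·437 = 71227.03.
Real GDP 2020 (at 2014 prices) = 46.27·542 + 15.59·1009 + 9.05·388 + 14.68·437 = 50735.21.
Deflator = Nominal/Real × 100 = 71227.03/50735.21 × 100 = 140.390.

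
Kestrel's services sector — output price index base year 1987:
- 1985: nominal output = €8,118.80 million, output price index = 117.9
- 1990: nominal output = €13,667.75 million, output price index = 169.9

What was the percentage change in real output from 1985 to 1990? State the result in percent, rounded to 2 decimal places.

Deflate each year: 1985 → 8118.80/1.179 = 6886.17; 1990 → 13667.75/1.699 = 8044.59.
So real output changed by 8044.59/6886.17 − 1 = 0.1682, i.e. 16.82%.

16.82%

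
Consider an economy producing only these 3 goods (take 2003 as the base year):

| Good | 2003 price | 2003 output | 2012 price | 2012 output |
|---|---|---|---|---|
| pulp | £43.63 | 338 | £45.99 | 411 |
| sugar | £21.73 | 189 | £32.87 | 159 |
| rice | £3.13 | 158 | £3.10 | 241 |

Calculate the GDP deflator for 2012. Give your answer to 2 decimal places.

Nominal GDP 2012 = 45.99·411 + 32.87·159 + 3.10·241 = 24875.32.
Real GDP 2012 (at 2003 prices) = 43.63·411 + 21.73·159 + 3.13·241 = 22141.33.
Deflator = Nominal/Real × 100 = 24875.32/22141.33 × 100 = 112.348.

112.35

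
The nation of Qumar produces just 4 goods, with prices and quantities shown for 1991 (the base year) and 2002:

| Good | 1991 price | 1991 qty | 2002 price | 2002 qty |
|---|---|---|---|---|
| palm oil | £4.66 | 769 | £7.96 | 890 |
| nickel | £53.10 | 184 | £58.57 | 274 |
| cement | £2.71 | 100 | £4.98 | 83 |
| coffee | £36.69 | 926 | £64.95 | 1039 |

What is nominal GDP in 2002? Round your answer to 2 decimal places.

Nominal GDP 2002 = Σ (p_2002 × q_2002) = 7.96·890 + 58.57·274 + 4.98·83 + 64.95·1039 = 91028.97.

£91028.97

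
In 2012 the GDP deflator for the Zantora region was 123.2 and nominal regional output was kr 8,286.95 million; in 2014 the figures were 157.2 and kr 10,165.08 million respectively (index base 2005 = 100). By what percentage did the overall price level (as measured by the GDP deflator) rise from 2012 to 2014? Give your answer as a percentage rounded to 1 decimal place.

Price-level change = 157.2 / 123.2 − 1 = 0.2760.

27.6%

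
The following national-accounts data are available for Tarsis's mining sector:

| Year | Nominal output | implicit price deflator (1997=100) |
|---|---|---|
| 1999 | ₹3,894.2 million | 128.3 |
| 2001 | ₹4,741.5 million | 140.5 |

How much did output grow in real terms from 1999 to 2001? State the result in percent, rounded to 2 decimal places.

Deflate each year: 1999 → 3894.2/1.283 = 3035.23; 2001 → 4741.5/1.405 = 3374.73.
So real output changed by 3374.73/3035.23 − 1 = 0.1119, i.e. 11.19%.

11.19%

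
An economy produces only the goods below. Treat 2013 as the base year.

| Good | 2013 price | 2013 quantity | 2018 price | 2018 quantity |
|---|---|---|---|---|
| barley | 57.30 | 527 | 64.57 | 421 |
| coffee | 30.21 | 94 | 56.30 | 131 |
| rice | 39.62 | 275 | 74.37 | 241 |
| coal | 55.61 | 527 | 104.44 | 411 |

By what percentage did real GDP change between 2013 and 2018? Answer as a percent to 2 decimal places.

Real GDP 2013 = Nominal GDP 2013 = 57.30·527 + 30.21·94 + 39.62·275 + 55.61·527 = 73238.81.
Real GDP 2018 (at 2013 prices) = 57.30·421 + 30.21·131 + 39.62·241 + 55.61·411 = 60484.94.
Real growth = 60484.94/73238.81 − 1 = -0.1741.

-17.41%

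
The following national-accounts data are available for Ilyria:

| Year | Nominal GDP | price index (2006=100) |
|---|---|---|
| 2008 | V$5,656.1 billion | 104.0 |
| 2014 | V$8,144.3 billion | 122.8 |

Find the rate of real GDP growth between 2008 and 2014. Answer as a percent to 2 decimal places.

21.95%

Deflate each year: 2008 → 5656.1/1.040 = 5438.56; 2014 → 8144.3/1.228 = 6632.17.
So real GDP changed by 6632.17/5438.56 − 1 = 0.2195, i.e. 21.95%.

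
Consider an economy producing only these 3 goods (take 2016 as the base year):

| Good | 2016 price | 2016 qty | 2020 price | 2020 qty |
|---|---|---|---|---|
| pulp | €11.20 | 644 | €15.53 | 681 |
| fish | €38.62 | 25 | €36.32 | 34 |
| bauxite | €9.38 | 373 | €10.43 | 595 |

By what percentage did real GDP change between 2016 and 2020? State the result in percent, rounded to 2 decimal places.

Real GDP 2016 = Nominal GDP 2016 = 11.20·644 + 38.62·25 + 9.38·373 = 11677.04.
Real GDP 2020 (at 2016 prices) = 11.20·681 + 38.62·34 + 9.38·595 = 14521.38.
Real growth = 14521.38/11677.04 − 1 = 0.2436.

24.36%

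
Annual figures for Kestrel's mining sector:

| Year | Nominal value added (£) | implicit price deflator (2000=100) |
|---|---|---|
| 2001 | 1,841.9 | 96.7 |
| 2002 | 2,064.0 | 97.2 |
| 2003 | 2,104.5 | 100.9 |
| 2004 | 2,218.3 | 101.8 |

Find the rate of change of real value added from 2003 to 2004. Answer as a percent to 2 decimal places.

Real value added 2003 = 2104.5/1.009 = 2085.73.
Real value added 2004 = 2218.3/1.018 = 2179.08.
Change = 2179.08/2085.73 − 1 = 0.0448.

4.48%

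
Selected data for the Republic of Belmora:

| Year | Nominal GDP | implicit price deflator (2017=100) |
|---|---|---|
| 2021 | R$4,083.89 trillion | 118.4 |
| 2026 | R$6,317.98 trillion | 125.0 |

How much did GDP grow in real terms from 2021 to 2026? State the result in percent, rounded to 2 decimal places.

46.54%

Deflate each year: 2021 → 4083.89/1.184 = 3449.23; 2026 → 6317.98/1.250 = 5054.38.
So real GDP changed by 5054.38/3449.23 − 1 = 0.4654, i.e. 46.54%.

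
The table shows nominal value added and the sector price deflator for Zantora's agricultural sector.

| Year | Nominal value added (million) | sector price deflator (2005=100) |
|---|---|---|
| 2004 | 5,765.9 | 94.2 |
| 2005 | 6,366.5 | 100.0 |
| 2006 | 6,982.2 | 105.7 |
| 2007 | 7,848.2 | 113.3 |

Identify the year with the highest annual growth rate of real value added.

2007

2005: real = 6366.5/1.000 = 6366.50; growth vs 2004 (6120.91) = 4.01%.
2006: real = 6982.2/1.057 = 6605.68; growth vs 2005 (6366.50) = 3.76%.
2007: real = 7848.2/1.133 = 6926.92; growth vs 2006 (6605.68) = 4.86%.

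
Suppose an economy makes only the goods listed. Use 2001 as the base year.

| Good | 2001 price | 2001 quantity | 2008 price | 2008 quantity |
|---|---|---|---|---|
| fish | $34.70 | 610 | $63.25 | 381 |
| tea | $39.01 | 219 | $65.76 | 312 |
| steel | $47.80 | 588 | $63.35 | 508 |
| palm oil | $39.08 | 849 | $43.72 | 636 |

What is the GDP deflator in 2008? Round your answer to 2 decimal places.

140.35

Nominal GDP 2008 = 63.25·381 + 65.76·312 + 63.35·508 + 43.72·636 = 104603.09.
Real GDP 2008 (at 2001 prices) = 34.70·381 + 39.01·312 + 47.80·508 + 39.08·636 = 74529.10.
Deflator = Nominal/Real × 100 = 104603.09/74529.10 × 100 = 140.352.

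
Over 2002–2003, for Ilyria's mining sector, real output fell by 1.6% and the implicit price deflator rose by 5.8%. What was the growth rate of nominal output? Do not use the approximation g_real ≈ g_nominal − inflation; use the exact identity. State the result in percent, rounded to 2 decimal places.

(1 + g_nom) = (1 + g_real)(1 + π) = 0.9840 × 1.0580 = 1.04107.

4.11%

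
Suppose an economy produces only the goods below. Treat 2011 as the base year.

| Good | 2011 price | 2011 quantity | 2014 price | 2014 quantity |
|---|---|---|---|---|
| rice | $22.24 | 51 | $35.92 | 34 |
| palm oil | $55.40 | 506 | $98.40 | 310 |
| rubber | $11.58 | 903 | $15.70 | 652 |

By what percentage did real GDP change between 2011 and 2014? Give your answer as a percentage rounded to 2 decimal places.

Real GDP 2011 = Nominal GDP 2011 = 22.24·51 + 55.40·506 + 11.58·903 = 39623.38.
Real GDP 2014 (at 2011 prices) = 22.24·34 + 55.40·310 + 11.58·652 = 25480.32.
Real growth = 25480.32/39623.38 − 1 = -0.3569.

-35.69%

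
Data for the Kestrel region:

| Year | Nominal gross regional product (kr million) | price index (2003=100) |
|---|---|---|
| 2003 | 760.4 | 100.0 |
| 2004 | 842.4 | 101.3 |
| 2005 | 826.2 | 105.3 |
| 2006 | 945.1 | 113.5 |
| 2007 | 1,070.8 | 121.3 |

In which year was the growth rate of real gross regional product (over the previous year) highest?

2004

2004: real = 842.4/1.013 = 831.59; growth vs 2003 (760.40) = 9.36%.
2005: real = 826.2/1.053 = 784.62; growth vs 2004 (831.59) = -5.65%.
2006: real = 945.1/1.135 = 832.69; growth vs 2005 (784.62) = 6.13%.
2007: real = 1070.8/1.213 = 882.77; growth vs 2006 (832.69) = 6.01%.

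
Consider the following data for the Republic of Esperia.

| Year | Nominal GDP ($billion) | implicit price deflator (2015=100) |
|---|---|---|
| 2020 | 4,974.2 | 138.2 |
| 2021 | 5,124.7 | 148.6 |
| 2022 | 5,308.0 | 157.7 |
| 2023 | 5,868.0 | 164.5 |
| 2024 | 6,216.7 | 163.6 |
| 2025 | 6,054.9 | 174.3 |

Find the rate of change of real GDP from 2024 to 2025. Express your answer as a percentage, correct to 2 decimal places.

-8.58%

Real GDP 2024 = 6216.7/1.636 = 3799.94.
Real GDP 2025 = 6054.9/1.743 = 3473.84.
Change = 3473.84/3799.94 − 1 = -0.0858.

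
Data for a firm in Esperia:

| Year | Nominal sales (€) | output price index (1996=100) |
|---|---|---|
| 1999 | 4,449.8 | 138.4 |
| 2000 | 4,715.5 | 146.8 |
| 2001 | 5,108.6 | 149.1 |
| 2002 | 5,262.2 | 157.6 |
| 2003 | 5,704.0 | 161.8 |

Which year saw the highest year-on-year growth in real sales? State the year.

2001

2000: real = 4715.5/1.468 = 3212.19; growth vs 1999 (3215.17) = -0.09%.
2001: real = 5108.6/1.491 = 3426.29; growth vs 2000 (3212.19) = 6.67%.
2002: real = 5262.2/1.576 = 3338.96; growth vs 2001 (3426.29) = -2.55%.
2003: real = 5704.0/1.618 = 3525.34; growth vs 2002 (3338.96) = 5.58%.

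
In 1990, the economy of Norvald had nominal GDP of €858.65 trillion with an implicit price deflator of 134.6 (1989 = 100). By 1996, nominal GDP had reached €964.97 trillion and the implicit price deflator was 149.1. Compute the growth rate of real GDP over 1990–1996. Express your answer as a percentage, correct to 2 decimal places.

1.45%

Deflate each year: 1990 → 858.65/1.346 = 637.93; 1996 → 964.97/1.491 = 647.20.
So real GDP changed by 647.20/637.93 − 1 = 0.0145, i.e. 1.45%.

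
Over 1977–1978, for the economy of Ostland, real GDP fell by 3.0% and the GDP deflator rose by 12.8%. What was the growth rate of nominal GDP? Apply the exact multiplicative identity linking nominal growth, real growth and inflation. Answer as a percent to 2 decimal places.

(1 + g_nom) = (1 + g_real)(1 + π) = 0.9700 × 1.1280 = 1.09416.

9.42%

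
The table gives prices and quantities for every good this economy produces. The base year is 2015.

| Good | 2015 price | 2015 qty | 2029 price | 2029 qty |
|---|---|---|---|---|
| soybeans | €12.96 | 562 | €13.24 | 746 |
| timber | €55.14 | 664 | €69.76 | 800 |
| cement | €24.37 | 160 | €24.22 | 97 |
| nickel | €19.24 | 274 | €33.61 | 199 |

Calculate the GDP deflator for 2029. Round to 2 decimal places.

124.59

Nominal GDP 2029 = 13.24·746 + 69.76·800 + 24.22·97 + 33.61·199 = 74722.77.
Real GDP 2029 (at 2015 prices) = 12.96·746 + 55.14·800 + 24.37·97 + 19.24·199 = 59972.81.
Deflator = Nominal/Real × 100 = 74722.77/59972.81 × 100 = 124.594.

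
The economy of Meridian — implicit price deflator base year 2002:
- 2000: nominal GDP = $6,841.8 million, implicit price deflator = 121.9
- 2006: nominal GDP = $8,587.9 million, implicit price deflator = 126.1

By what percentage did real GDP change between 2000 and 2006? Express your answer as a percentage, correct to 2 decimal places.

21.34%

Real GDP 2000 = 6841.8 / 1.219 = 5612.63.
Real GDP 2006 = 8587.9 / 1.261 = 6810.39.
Real growth = 6810.39 / 5612.63 − 1 = 0.2134.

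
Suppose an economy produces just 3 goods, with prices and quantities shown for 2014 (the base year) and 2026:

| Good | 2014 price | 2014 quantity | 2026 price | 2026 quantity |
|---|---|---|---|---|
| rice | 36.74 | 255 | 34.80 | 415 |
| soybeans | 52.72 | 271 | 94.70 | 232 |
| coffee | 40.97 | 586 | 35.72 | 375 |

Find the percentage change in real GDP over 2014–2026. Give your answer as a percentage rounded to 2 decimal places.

-10.12%

Real GDP 2014 = Nominal GDP 2014 = 36.74·255 + 52.72·271 + 40.97·586 = 47664.24.
Real GDP 2026 (at 2014 prices) = 36.74·415 + 52.72·232 + 40.97·375 = 42841.89.
Real growth = 42841.89/47664.24 − 1 = -0.1012.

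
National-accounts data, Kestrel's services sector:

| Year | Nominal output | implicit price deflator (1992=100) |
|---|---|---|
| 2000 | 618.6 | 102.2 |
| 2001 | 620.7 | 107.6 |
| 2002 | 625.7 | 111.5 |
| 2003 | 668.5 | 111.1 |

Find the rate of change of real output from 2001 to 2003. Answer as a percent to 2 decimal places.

4.31%

Real output 2001 = 620.7/1.076 = 576.86.
Real output 2003 = 668.5/1.111 = 601.71.
Change = 601.71/576.86 − 1 = 0.0431.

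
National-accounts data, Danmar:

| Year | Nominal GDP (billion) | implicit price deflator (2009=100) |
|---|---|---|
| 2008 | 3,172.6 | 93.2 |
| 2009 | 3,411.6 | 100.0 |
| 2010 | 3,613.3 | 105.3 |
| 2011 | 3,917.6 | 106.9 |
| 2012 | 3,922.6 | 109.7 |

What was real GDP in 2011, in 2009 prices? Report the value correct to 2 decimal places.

Real GDP 2011 = 3917.6 / 1.069 = 3664.73.

3,664.73 billion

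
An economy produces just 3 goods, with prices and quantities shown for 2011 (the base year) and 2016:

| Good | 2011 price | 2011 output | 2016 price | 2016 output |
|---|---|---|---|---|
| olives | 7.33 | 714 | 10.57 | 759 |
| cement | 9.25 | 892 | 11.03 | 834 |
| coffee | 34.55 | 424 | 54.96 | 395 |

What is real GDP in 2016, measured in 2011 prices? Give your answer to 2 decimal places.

26925.22

Real GDP 2016 = Σ (p_2011 × q_2016) = 7.33·759 + 9.25·834 + 34.55·395 = 26925.22.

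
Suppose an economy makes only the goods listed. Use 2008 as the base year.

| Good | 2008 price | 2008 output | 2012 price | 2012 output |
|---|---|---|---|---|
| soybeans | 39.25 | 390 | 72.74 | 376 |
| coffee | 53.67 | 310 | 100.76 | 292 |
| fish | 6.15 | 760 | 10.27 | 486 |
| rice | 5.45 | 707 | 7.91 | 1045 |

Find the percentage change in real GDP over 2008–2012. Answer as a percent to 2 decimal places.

-3.36%

Real GDP 2008 = Nominal GDP 2008 = 39.25·390 + 53.67·310 + 6.15·760 + 5.45·707 = 40472.35.
Real GDP 2012 (at 2008 prices) = 39.25·376 + 53.67·292 + 6.15·486 + 5.45·1045 = 39113.79.
Real growth = 39113.79/40472.35 − 1 = -0.0336.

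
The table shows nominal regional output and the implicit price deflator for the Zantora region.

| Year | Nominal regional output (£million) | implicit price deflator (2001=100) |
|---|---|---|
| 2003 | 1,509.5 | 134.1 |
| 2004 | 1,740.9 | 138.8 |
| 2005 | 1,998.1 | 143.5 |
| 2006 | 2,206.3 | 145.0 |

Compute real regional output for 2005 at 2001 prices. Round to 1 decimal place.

£1,392.4 million

Real regional output 2005 = 1998.1 / 1.435 = 1392.40.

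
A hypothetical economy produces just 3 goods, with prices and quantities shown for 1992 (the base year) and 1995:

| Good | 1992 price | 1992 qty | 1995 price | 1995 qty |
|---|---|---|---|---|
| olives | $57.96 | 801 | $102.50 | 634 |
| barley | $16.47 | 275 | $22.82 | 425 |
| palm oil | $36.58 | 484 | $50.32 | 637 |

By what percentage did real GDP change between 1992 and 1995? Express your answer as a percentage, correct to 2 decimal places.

Real GDP 1992 = Nominal GDP 1992 = 57.96·801 + 16.47·275 + 36.58·484 = 68659.93.
Real GDP 1995 (at 1992 prices) = 57.96·634 + 16.47·425 + 36.58·637 = 67047.85.
Real growth = 67047.85/68659.93 − 1 = -0.0235.

-2.35%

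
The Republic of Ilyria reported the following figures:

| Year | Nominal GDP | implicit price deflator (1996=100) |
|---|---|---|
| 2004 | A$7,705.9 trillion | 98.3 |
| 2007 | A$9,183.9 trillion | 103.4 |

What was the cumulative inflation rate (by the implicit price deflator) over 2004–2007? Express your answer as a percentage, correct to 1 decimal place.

Price-level change = 103.4 / 98.3 − 1 = 0.0519.

5.2%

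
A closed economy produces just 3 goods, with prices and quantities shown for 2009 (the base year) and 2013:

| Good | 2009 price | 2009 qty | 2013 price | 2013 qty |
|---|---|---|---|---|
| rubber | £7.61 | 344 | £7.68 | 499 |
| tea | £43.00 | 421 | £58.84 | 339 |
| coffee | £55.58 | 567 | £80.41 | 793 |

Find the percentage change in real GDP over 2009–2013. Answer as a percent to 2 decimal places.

19.56%

Real GDP 2009 = Nominal GDP 2009 = 7.61·344 + 43.00·421 + 55.58·567 = 52234.70.
Real GDP 2013 (at 2009 prices) = 7.61·499 + 43.00·339 + 55.58·793 = 62449.33.
Real growth = 62449.33/52234.70 − 1 = 0.1956.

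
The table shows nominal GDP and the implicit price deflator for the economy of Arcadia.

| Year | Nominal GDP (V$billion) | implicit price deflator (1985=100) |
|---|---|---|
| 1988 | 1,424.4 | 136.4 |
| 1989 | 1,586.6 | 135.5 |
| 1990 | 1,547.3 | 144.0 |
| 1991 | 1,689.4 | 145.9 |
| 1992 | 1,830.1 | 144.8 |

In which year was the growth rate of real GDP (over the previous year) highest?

1989: real = 1586.6/1.355 = 1170.92; growth vs 1988 (1044.28) = 12.13%.
1990: real = 1547.3/1.440 = 1074.51; growth vs 1989 (1170.92) = -8.23%.
1991: real = 1689.4/1.459 = 1157.92; growth vs 1990 (1074.51) = 7.76%.
1992: real = 1830.1/1.448 = 1263.88; growth vs 1991 (1157.92) = 9.15%.

1989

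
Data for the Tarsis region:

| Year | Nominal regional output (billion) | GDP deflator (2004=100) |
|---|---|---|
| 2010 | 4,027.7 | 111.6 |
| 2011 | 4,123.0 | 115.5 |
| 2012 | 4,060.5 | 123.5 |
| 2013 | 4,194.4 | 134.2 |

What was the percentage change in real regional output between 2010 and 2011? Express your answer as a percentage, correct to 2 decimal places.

-1.09%

Real regional output 2010 = 4027.7/1.116 = 3609.05.
Real regional output 2011 = 4123.0/1.155 = 3569.70.
Change = 3569.70/3609.05 − 1 = -0.0109.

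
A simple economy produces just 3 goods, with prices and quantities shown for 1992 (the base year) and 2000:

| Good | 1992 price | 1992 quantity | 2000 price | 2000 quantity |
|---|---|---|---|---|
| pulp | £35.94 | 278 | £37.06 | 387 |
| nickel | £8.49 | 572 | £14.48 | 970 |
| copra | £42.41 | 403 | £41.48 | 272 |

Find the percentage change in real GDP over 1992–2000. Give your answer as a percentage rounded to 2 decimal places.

Real GDP 1992 = Nominal GDP 1992 = 35.94·278 + 8.49·572 + 42.41·403 = 31938.83.
Real GDP 2000 (at 1992 prices) = 35.94·387 + 8.49·970 + 42.41·272 = 33679.60.
Real growth = 33679.60/31938.83 − 1 = 0.0545.

5.45%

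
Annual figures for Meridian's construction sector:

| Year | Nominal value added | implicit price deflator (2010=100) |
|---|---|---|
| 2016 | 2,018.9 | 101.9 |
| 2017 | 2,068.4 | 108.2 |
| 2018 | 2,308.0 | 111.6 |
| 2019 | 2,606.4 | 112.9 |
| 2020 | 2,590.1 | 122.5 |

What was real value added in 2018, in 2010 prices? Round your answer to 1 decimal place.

Real value added 2018 = 2308.0 / 1.116 = 2068.10.

2,068.1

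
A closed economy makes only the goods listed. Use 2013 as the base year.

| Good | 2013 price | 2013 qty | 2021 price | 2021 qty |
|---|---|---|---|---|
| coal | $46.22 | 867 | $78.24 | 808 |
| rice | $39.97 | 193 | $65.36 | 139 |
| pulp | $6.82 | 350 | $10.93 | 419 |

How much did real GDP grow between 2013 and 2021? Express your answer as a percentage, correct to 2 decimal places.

Real GDP 2013 = Nominal GDP 2013 = 46.22·867 + 39.97·193 + 6.82·350 = 50173.95.
Real GDP 2021 (at 2013 prices) = 46.22·808 + 39.97·139 + 6.82·419 = 45759.17.
Real growth = 45759.17/50173.95 − 1 = -0.0880.

-8.80%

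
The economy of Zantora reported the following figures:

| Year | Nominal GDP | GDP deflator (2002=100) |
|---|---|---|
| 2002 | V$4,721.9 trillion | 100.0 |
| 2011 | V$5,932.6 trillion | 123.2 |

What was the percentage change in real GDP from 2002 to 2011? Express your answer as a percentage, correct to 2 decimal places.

Deflate each year: 2002 → 4721.9/1.000 = 4721.90; 2011 → 5932.6/1.232 = 4815.42.
So real GDP changed by 4815.42/4721.90 − 1 = 0.0198, i.e. 1.98%.

1.98%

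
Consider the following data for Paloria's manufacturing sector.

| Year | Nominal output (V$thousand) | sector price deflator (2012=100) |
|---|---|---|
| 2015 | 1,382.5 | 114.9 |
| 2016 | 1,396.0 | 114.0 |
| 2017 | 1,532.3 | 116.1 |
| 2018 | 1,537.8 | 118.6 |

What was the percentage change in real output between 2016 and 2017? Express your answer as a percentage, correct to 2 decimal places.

7.78%

Real output 2016 = 1396.0/1.140 = 1224.56.
Real output 2017 = 1532.3/1.161 = 1319.81.
Change = 1319.81/1224.56 − 1 = 0.0778.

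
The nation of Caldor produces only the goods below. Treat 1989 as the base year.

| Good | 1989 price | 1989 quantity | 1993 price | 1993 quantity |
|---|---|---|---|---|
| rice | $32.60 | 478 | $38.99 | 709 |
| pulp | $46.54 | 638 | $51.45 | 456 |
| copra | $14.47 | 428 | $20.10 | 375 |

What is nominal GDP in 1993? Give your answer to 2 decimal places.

$58642.61

Nominal GDP 1993 = Σ (p_1993 × q_1993) = 38.99·709 + 51.45·456 + 20.10·375 = 58642.61.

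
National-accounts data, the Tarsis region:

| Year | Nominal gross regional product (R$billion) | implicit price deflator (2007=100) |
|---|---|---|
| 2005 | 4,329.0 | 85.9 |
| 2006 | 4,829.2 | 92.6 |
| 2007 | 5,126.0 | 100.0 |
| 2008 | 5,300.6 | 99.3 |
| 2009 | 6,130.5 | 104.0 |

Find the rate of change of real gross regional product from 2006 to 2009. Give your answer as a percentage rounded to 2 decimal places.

13.03%

Real gross regional product 2006 = 4829.2/0.926 = 5215.12.
Real gross regional product 2009 = 6130.5/1.040 = 5894.71.
Change = 5894.71/5215.12 − 1 = 0.1303.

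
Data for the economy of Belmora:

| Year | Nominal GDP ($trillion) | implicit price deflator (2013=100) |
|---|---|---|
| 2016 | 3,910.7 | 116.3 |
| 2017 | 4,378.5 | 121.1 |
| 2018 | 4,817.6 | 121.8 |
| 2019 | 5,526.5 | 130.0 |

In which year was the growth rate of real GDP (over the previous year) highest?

2017: real = 4378.5/1.211 = 3615.61; growth vs 2016 (3362.60) = 7.52%.
2018: real = 4817.6/1.218 = 3955.34; growth vs 2017 (3615.61) = 9.40%.
2019: real = 5526.5/1.300 = 4251.15; growth vs 2018 (3955.34) = 7.48%.

2018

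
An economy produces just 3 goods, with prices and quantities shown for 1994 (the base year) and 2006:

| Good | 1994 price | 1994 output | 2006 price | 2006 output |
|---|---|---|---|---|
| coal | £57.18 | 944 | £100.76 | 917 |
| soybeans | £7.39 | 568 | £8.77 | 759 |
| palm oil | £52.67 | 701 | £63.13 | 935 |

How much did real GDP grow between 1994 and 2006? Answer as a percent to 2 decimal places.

12.82%

Real GDP 1994 = Nominal GDP 1994 = 57.18·944 + 7.39·568 + 52.67·701 = 95097.11.
Real GDP 2006 (at 1994 prices) = 57.18·917 + 7.39·759 + 52.67·935 = 107289.52.
Real growth = 107289.52/95097.11 − 1 = 0.1282.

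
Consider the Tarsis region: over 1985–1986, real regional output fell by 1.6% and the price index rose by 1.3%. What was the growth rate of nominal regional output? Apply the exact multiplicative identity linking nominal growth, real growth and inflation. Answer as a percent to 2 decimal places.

-0.32%

(1 + g_nom) = (1 + g_real)(1 + π) = 0.9840 × 1.0130 = 0.99679.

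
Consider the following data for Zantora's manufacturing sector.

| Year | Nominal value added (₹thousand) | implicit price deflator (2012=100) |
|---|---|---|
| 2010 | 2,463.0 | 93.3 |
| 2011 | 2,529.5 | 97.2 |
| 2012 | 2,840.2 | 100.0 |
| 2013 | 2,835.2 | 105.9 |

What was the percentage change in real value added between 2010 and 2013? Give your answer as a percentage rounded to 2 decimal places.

1.42%

Real value added 2010 = 2463.0/0.933 = 2639.87.
Real value added 2013 = 2835.2/1.059 = 2677.24.
Change = 2677.24/2639.87 − 1 = 0.0142.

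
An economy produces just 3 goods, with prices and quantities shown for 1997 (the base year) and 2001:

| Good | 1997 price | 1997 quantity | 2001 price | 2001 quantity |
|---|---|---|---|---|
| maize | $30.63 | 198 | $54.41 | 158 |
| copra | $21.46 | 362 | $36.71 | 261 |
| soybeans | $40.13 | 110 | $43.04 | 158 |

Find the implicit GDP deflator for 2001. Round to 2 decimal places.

148.85

Nominal GDP 2001 = 54.41·158 + 36.71·261 + 43.04·158 = 24978.41.
Real GDP 2001 (at 1997 prices) = 30.63·158 + 21.46·261 + 40.13·158 = 16781.14.
Deflator = Nominal/Real × 100 = 24978.41/16781.14 × 100 = 148.848.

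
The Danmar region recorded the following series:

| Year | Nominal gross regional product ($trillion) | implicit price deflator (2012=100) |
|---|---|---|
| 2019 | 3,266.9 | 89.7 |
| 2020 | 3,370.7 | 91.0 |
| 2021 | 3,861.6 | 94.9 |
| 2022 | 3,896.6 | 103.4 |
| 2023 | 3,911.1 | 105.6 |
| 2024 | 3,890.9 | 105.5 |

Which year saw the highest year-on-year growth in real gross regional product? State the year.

2021

2020: real = 3370.7/0.910 = 3704.07; growth vs 2019 (3642.03) = 1.70%.
2021: real = 3861.6/0.949 = 4069.13; growth vs 2020 (3704.07) = 9.86%.
2022: real = 3896.6/1.034 = 3768.47; growth vs 2021 (4069.13) = -7.39%.
2023: real = 3911.1/1.056 = 3703.69; growth vs 2022 (3768.47) = -1.72%.
2024: real = 3890.9/1.055 = 3688.06; growth vs 2023 (3703.69) = -0.42%.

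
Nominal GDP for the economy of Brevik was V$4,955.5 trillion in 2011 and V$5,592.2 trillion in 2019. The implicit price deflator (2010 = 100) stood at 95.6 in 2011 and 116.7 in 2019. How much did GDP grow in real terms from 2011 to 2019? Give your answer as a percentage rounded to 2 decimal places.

-7.56%

Real GDP 2011 = 4955.5 / 0.956 = 5183.58.
Real GDP 2019 = 5592.2 / 1.167 = 4791.95.
Real growth = 4791.95 / 5183.58 − 1 = -0.0756.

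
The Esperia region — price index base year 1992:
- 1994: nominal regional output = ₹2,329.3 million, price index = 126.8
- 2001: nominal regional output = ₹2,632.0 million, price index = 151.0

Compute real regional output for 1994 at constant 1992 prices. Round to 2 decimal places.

Real regional output = Nominal / (price index/100) = 2329.3 / 1.268 = 1836.99.

₹1,836.99 million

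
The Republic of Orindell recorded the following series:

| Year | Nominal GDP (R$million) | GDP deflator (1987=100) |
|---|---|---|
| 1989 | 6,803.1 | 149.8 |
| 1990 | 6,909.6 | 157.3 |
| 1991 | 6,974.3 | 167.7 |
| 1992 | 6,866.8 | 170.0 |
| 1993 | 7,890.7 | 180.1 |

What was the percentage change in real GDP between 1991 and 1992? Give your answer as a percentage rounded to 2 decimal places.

-2.87%

Real GDP 1991 = 6974.3/1.677 = 4158.80.
Real GDP 1992 = 6866.8/1.700 = 4039.29.
Change = 4039.29/4158.80 − 1 = -0.0287.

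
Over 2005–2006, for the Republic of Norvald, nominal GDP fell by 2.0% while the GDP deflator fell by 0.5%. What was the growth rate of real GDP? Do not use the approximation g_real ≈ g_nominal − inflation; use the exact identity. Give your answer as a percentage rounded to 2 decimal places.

-1.51%

(1 + g_nom) = (1 + g_real)(1 + π), so g_real = 0.9800 / 0.9950 − 1 = -0.01508.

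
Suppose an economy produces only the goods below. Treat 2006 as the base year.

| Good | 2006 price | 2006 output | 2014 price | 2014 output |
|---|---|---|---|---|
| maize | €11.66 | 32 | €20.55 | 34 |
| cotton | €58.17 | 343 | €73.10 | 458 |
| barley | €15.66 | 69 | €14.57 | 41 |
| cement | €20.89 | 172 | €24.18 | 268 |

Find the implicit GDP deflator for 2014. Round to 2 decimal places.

Nominal GDP 2014 = 20.55·34 + 73.10·458 + 14.57·41 + 24.18·268 = 41256.11.
Real GDP 2014 (at 2006 prices) = 11.66·34 + 58.17·458 + 15.66·41 + 20.89·268 = 33278.88.
Deflator = Nominal/Real × 100 = 41256.11/33278.88 × 100 = 123.971.

123.97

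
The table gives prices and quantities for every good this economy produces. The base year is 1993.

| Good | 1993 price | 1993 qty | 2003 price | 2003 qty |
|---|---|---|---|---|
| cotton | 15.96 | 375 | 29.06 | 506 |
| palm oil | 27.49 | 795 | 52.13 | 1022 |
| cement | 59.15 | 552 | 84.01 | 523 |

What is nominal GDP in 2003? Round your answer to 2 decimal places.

111918.45

Nominal GDP 2003 = Σ (p_2003 × q_2003) = 29.06·506 + 52.13·1022 + 84.01·523 = 111918.45.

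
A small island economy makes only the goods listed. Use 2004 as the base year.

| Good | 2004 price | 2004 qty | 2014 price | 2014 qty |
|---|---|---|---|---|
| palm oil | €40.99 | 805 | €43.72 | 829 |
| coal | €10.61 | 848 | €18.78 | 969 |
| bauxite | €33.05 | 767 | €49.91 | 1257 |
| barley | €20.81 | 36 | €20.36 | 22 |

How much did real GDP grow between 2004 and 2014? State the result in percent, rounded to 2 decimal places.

Real GDP 2004 = Nominal GDP 2004 = 40.99·805 + 10.61·848 + 33.05·767 + 20.81·36 = 68092.74.
Real GDP 2014 (at 2004 prices) = 40.99·829 + 10.61·969 + 33.05·1257 + 20.81·22 = 86263.47.
Real growth = 86263.47/68092.74 − 1 = 0.2669.

26.69%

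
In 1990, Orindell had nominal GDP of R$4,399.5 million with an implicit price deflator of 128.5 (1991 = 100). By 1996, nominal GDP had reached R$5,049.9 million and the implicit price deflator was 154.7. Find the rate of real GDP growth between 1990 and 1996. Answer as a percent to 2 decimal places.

Real GDP 1990 = 4399.5 / 1.285 = 3423.74.
Real GDP 1996 = 5049.9 / 1.547 = 3264.32.
Real growth = 3264.32 / 3423.74 − 1 = -0.0466.

-4.66%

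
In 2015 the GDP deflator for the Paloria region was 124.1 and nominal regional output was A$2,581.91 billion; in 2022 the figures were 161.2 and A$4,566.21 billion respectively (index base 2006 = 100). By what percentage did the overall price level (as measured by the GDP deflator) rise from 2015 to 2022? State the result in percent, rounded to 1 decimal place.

29.9%

Price-level change = 161.2 / 124.1 − 1 = 0.2990.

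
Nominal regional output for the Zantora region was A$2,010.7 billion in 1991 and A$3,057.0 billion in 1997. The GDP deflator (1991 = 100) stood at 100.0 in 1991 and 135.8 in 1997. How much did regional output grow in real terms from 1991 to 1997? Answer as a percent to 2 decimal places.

11.96%

Real regional output 1991 = 2010.7 / 1.000 = 2010.70.
Real regional output 1997 = 3057.0 / 1.358 = 2251.10.
Real growth = 2251.10 / 2010.70 − 1 = 0.1196.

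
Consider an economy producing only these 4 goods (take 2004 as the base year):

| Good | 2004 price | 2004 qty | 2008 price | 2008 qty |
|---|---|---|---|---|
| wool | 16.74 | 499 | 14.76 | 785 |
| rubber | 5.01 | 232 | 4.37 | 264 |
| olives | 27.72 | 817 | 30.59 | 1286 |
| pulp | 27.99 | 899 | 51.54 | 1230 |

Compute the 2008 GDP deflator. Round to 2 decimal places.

136.59

Nominal GDP 2008 = 14.76·785 + 4.37·264 + 30.59·1286 + 51.54·1230 = 115473.22.
Real GDP 2008 (at 2004 prices) = 16.74·785 + 5.01·264 + 27.72·1286 + 27.99·1230 = 84539.16.
Deflator = Nominal/Real × 100 = 115473.22/84539.16 × 100 = 136.591.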